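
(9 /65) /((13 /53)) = 477 /845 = 0.56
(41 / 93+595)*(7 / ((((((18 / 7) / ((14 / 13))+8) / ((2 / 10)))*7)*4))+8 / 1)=4766.39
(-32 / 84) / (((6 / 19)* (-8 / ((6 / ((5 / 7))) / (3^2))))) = 19 / 135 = 0.14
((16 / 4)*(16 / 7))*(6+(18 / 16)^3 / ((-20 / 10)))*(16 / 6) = 1805 / 14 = 128.93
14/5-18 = -76/5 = -15.20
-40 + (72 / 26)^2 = -5464 / 169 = -32.33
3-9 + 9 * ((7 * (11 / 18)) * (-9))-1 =-707 / 2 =-353.50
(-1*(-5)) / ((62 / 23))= 115 / 62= 1.85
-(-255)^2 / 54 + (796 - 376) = -4705 / 6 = -784.17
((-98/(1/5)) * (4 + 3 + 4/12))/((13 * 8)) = -2695/78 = -34.55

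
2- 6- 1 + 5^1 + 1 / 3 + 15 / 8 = 53 / 24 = 2.21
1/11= 0.09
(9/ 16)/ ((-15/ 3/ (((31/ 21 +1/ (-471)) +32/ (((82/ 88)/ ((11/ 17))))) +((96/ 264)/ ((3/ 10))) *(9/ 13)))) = -6046728741/ 2190768580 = -2.76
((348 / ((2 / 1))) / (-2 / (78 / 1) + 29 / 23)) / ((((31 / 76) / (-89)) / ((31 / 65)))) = -20302146 / 1385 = -14658.59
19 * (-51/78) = -323/26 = -12.42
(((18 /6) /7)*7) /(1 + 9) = 3 /10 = 0.30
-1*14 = -14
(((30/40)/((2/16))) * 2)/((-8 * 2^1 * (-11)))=3/44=0.07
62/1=62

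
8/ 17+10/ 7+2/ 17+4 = 716/ 119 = 6.02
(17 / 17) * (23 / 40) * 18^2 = 1863 / 10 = 186.30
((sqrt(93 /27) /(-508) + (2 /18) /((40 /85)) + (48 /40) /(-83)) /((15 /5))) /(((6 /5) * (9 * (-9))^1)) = -6623 /8713008 + 5 * sqrt(31) /2221992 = -0.00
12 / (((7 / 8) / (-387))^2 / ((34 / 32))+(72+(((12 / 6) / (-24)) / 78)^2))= 110153302272 / 660919868275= 0.17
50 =50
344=344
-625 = -625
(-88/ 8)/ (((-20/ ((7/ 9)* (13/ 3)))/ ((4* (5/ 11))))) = 3.37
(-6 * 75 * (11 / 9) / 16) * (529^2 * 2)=-76956275 / 4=-19239068.75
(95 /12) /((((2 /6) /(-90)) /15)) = -64125 /2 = -32062.50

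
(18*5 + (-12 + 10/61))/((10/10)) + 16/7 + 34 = 48870/427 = 114.45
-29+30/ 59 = -1681/ 59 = -28.49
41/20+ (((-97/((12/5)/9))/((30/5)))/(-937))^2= 577123789/280950080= 2.05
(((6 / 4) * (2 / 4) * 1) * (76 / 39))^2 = 361 / 169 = 2.14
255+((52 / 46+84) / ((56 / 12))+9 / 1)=45441 / 161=282.24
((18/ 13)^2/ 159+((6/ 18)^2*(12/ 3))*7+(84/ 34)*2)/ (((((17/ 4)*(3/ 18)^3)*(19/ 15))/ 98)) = 1559594453760/ 49182887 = 31710.10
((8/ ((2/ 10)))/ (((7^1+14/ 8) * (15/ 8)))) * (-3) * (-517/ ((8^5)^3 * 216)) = 517/ 1039038488248320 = 0.00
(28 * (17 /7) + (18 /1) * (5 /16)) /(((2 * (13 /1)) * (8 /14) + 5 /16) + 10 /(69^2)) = 39259206 /8090059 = 4.85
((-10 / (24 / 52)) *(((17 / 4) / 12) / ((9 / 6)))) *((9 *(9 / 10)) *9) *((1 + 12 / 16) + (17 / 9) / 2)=-1004.86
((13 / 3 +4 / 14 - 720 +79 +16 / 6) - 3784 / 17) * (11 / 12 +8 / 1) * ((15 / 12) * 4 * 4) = -54516500 / 357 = -152707.28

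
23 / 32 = 0.72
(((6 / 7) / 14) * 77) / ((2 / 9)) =297 / 14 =21.21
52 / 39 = 1.33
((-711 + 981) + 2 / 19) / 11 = 5132 / 209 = 24.56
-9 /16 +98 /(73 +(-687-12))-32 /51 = -1.35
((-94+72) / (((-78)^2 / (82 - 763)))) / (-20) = -2497 / 20280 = -0.12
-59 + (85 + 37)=63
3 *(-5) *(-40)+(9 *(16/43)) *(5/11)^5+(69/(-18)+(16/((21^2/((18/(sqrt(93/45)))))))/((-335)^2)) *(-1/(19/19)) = 25092674239/41551158 - 32 *sqrt(465)/170469775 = 603.90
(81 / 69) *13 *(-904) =-317304 / 23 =-13795.83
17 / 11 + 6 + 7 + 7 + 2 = 259 / 11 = 23.55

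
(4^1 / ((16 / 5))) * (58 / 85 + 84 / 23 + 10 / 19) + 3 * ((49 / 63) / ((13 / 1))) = 1812424 / 289731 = 6.26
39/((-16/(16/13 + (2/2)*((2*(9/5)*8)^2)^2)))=-1048082259/625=-1676931.61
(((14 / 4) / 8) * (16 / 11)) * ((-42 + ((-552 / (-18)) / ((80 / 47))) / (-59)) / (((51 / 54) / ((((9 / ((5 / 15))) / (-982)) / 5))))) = 84914487 / 541720300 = 0.16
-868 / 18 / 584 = -217 / 2628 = -0.08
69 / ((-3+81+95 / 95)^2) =69 / 6241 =0.01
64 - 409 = -345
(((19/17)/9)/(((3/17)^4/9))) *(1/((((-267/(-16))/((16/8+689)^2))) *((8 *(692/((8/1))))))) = 178285675628/3741471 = 47651.22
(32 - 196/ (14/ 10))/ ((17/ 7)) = -756/ 17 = -44.47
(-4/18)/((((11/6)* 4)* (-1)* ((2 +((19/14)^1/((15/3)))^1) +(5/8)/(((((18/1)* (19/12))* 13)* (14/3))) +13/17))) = 1175720/117812277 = 0.01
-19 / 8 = -2.38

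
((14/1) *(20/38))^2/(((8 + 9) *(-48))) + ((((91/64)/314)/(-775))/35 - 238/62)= -5598956847343/1433701392000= -3.91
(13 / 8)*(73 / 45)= 949 / 360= 2.64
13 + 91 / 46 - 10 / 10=13.98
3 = 3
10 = 10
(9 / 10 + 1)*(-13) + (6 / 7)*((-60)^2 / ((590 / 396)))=8451589 / 4130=2046.39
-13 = -13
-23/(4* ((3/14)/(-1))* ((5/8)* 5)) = 644/75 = 8.59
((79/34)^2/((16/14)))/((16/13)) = 567931/147968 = 3.84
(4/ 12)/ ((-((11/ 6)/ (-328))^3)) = 2540703744/ 1331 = 1908868.33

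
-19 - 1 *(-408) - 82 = 307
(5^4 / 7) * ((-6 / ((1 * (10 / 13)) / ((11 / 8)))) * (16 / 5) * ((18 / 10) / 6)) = -919.29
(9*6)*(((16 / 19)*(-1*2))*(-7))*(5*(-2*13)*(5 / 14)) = -561600 / 19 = -29557.89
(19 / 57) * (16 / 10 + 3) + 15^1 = 248 / 15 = 16.53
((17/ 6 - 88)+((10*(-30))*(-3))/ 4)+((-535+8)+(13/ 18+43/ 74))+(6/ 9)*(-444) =-454121/ 666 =-681.86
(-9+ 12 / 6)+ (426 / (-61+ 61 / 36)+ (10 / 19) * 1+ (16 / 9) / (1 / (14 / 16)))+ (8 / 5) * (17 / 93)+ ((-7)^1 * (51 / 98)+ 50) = 34.55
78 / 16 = 39 / 8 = 4.88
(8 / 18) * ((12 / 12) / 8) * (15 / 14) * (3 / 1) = 5 / 28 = 0.18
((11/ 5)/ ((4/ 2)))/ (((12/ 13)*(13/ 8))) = 11/ 15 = 0.73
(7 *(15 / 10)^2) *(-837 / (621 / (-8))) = 3906 / 23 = 169.83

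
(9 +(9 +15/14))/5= 267/70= 3.81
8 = 8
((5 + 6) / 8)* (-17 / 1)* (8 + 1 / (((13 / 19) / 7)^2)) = -3560667 / 1352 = -2633.63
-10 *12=-120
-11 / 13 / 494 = -0.00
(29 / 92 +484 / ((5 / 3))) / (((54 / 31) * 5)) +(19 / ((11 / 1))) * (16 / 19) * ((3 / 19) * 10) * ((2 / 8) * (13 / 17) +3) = 17963481247 / 441282600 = 40.71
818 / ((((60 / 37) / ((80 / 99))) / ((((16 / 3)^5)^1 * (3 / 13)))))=126944804864 / 312741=405910.34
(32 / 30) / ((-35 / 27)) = -144 / 175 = -0.82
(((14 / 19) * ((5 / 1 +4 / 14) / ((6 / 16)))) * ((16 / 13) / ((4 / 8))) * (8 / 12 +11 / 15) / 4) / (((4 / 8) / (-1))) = -66304 / 3705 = -17.90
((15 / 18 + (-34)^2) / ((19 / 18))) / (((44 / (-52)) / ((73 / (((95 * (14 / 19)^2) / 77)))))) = -19761027 / 140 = -141150.19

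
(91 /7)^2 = 169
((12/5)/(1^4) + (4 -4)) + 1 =17/5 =3.40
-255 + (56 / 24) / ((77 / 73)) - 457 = -23423 / 33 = -709.79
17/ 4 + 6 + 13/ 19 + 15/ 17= 15267/ 1292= 11.82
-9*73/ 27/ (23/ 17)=-1241/ 69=-17.99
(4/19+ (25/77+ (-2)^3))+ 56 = 48.54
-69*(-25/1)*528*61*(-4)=-222235200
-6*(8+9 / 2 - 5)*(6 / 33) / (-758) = 45 / 4169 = 0.01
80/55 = 16/11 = 1.45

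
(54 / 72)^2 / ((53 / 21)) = 189 / 848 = 0.22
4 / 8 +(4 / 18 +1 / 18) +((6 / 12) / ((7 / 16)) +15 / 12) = 799 / 252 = 3.17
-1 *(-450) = 450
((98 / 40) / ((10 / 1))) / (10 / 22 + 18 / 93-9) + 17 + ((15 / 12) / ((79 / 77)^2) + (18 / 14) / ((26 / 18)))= 6161996429721 / 323493497600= 19.05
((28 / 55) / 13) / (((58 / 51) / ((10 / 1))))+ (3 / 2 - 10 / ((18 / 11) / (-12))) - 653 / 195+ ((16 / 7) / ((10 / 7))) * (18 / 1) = 4173083 / 41470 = 100.63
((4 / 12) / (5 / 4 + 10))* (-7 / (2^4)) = -7 / 540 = -0.01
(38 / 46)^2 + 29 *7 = 107748 / 529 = 203.68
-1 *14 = -14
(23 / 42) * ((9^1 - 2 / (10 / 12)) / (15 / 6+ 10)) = 253 / 875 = 0.29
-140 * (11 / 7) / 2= -110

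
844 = 844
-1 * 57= -57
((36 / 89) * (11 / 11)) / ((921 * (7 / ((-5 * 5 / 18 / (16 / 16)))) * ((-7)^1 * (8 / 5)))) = 125 / 16065924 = 0.00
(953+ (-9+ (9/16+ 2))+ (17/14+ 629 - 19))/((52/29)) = 5059659/5824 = 868.76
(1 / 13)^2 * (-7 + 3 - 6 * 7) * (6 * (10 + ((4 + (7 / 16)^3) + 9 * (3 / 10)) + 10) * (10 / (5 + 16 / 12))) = -69.07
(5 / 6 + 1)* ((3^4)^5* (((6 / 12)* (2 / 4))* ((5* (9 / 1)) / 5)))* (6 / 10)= 345191655699 / 40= 8629791392.48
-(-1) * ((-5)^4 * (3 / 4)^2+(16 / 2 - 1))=5737 / 16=358.56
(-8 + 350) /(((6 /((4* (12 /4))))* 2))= 342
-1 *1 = -1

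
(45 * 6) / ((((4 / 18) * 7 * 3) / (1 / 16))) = 405 / 112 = 3.62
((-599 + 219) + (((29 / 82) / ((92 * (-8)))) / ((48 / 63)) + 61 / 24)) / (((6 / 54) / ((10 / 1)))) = -16401890445 / 482816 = -33971.31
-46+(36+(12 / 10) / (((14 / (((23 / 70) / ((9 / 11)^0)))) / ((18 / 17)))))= -207629 / 20825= -9.97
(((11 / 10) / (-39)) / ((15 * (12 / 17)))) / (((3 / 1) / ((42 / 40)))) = -0.00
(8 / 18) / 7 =0.06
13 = 13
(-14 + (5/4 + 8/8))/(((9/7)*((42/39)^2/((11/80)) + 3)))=-0.80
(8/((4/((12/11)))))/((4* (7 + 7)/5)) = 15/77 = 0.19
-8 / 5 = -1.60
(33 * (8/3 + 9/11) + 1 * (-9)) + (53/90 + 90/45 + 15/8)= 39767/360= 110.46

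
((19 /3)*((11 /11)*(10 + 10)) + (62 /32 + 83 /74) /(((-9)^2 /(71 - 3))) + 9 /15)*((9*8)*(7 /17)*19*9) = 2070091534 /3145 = 658216.70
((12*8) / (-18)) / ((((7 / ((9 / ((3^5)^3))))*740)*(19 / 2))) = -8 / 117684952245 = -0.00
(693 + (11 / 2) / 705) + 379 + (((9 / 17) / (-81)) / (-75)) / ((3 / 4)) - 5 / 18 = 1734032573 / 1617975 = 1071.73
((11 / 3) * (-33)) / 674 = -0.18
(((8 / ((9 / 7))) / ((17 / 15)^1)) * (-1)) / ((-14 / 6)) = 40 / 17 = 2.35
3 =3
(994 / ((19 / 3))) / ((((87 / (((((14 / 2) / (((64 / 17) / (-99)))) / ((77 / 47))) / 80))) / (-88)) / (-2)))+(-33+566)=7676083 / 88160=87.07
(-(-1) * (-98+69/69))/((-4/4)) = 97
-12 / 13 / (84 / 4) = -4 / 91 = -0.04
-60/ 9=-20/ 3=-6.67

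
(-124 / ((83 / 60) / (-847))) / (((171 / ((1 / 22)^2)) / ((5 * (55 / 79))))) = 1193500 / 373749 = 3.19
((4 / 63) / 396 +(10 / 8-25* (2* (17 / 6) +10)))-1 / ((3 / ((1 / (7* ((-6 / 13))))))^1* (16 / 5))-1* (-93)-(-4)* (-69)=-114438325 / 199584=-573.38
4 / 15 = 0.27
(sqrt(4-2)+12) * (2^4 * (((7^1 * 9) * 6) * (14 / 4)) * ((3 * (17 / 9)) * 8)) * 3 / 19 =2878848 * sqrt(2) / 19+34546176 / 19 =2032499.05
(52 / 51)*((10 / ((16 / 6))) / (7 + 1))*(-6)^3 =-1755 / 17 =-103.24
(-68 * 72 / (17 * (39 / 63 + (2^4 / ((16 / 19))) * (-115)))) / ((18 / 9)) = 189 / 2867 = 0.07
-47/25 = -1.88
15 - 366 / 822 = 14.55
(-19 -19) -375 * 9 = -3413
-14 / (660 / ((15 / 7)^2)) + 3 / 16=111 / 1232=0.09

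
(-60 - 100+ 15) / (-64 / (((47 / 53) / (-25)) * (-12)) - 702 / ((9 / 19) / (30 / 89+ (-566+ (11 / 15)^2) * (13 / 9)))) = -409411125 / 3415946357254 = -0.00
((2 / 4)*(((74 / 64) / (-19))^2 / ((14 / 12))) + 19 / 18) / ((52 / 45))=123098095 / 134557696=0.91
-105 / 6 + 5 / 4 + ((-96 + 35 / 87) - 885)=-346903 / 348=-996.85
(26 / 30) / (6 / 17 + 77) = 221 / 19725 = 0.01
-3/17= -0.18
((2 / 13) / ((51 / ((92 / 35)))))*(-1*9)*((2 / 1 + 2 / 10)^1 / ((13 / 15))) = -18216 / 100555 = -0.18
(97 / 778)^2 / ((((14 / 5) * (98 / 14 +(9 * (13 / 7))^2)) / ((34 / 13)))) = 5598355 / 110413486144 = 0.00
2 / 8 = 1 / 4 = 0.25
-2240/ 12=-186.67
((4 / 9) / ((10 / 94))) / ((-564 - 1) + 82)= -188 / 21735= -0.01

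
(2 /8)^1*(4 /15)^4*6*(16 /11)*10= 4096 /37125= 0.11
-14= -14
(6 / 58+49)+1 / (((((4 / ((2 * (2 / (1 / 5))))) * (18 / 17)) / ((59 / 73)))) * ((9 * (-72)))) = 1212350693 / 24692688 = 49.10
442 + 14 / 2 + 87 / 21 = 3172 / 7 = 453.14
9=9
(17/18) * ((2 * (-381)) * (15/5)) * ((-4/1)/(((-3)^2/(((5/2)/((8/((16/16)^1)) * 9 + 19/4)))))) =86360/2763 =31.26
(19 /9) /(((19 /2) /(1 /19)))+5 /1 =857 /171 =5.01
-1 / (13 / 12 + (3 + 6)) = -12 / 121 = -0.10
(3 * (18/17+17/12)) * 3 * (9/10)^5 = 17891847/1360000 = 13.16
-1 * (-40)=40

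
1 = 1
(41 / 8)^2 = 1681 / 64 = 26.27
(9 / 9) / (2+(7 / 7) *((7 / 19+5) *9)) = 19 / 956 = 0.02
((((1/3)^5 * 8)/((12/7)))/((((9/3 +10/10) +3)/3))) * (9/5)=0.01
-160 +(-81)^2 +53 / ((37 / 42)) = 239063 / 37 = 6461.16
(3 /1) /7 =0.43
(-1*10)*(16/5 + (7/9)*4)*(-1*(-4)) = -2272/9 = -252.44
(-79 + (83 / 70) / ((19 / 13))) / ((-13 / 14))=84.20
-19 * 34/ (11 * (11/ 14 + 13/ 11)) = -29.85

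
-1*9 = -9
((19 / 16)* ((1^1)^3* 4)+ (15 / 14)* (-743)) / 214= -22157 / 5992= -3.70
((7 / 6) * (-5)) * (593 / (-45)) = 4151 / 54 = 76.87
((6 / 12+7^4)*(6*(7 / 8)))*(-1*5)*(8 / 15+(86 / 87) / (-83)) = -316474473 / 9628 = -32870.22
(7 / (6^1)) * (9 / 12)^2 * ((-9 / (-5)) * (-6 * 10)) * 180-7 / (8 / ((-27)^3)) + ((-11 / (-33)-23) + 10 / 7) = 746573 / 168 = 4443.89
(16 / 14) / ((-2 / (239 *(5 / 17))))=-4780 / 119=-40.17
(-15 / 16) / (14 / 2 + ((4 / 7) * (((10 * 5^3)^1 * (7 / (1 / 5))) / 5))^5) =-5 / 16666666666666666704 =-0.00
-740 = -740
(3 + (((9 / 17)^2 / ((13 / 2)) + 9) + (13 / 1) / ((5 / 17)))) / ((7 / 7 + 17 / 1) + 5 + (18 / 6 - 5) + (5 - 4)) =1056527 / 413270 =2.56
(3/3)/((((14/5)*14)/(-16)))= -20/49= -0.41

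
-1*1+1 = 0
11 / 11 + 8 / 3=11 / 3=3.67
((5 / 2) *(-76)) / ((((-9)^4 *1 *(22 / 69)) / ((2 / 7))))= -4370 / 168399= -0.03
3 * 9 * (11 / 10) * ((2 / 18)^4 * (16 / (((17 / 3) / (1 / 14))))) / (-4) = -11 / 48195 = -0.00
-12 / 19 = -0.63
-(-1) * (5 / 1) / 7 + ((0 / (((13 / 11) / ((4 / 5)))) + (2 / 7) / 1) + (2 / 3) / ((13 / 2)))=43 / 39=1.10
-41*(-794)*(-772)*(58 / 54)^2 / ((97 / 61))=-1289280726088 / 70713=-18232584.19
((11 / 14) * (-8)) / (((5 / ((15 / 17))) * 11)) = -12 / 119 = -0.10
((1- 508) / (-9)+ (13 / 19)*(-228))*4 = -1196 / 3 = -398.67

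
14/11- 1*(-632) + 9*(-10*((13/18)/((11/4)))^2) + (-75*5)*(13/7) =-69.36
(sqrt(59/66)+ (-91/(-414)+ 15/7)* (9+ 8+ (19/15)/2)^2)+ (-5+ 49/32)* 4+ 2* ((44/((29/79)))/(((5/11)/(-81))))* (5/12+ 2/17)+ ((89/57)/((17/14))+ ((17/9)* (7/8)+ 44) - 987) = -24478348259497/1062217800+ sqrt(3894)/66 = -23043.62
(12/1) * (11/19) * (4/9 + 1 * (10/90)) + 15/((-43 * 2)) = 18065/4902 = 3.69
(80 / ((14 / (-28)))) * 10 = -1600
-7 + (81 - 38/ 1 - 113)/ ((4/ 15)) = -539/ 2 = -269.50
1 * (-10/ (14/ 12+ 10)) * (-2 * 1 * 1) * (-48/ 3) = -1920/ 67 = -28.66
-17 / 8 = -2.12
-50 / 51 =-0.98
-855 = -855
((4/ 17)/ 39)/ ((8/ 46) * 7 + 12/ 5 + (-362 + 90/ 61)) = -7015/ 414988938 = -0.00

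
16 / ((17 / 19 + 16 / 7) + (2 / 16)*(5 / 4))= 4.80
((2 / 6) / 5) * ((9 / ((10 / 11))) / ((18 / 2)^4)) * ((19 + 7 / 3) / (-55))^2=2048 / 135320625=0.00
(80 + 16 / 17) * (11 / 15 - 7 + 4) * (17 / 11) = -46784 / 165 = -283.54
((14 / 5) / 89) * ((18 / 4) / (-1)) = -63 / 445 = -0.14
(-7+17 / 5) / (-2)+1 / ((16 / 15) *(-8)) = 1077 / 640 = 1.68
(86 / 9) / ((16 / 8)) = 43 / 9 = 4.78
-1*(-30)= 30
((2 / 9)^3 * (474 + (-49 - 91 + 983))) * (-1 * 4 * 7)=-98336 / 243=-404.67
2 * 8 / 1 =16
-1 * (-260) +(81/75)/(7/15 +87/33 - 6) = 620509/2390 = 259.63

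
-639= -639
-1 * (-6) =6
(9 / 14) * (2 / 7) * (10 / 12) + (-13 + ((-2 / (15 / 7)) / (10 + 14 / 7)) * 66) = -26431 / 1470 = -17.98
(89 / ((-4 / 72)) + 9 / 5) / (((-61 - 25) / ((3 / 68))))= 24003 / 29240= 0.82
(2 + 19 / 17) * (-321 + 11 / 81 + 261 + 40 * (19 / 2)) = 1374343 / 1377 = 998.07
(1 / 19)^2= 1 / 361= 0.00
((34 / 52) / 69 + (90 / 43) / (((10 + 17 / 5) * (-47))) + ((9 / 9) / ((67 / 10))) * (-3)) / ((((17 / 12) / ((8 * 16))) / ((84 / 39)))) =-768951507968 / 8947559153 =-85.94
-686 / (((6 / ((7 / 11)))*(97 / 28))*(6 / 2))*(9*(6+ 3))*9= -5445468 / 1067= -5103.53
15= 15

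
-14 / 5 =-2.80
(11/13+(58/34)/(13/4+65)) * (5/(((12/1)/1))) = 0.36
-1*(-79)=79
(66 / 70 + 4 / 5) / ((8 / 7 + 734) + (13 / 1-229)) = 61 / 18170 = 0.00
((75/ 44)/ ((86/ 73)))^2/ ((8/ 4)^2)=29975625/ 57274624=0.52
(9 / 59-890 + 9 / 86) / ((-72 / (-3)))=-4514555 / 121776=-37.07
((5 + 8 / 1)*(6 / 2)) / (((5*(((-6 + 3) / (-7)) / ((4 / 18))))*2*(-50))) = -91 / 2250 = -0.04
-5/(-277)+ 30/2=4160/277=15.02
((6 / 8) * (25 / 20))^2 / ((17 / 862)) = 96975 / 2176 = 44.57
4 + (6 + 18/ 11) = 128/ 11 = 11.64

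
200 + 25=225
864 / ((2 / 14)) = 6048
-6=-6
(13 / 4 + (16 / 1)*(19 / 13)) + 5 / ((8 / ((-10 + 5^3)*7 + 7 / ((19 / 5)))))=131135 / 247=530.91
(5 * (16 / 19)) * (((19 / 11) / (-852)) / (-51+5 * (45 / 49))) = 490 / 2663991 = 0.00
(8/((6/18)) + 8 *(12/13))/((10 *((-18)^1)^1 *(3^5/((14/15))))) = -476/710775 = -0.00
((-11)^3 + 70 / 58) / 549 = -38564 / 15921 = -2.42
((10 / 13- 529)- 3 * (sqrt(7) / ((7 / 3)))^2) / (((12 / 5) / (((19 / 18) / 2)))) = -127775 / 1092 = -117.01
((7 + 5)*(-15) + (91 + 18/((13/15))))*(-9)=7983/13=614.08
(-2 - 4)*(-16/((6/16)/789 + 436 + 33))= 0.20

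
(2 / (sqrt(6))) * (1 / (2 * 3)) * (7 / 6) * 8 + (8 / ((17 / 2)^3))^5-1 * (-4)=14 * sqrt(6) / 27 + 11449692207113004996 / 2862423051509815793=5.27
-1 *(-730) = 730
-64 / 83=-0.77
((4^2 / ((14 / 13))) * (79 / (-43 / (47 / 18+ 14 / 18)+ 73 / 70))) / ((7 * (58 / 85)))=-212999800 / 10094581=-21.10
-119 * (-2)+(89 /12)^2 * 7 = 89719 /144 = 623.05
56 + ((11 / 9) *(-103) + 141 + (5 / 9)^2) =5785 / 81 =71.42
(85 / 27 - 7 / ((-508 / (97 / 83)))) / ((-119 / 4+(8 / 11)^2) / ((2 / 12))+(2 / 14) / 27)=-3051125231 / 169053163798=-0.02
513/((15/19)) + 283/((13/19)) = 69122/65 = 1063.42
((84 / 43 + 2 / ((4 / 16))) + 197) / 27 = 8899 / 1161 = 7.66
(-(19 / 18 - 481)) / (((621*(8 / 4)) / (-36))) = -8639 / 621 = -13.91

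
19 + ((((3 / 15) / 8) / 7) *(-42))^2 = 19.02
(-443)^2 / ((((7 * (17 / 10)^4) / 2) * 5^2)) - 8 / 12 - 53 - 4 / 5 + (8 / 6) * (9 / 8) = 3780971917 / 17539410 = 215.57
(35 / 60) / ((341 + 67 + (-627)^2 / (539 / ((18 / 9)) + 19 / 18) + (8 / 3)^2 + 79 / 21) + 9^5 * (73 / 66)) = 3937395 / 453477809542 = 0.00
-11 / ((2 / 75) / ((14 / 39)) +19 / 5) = -2.84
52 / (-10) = -26 / 5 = -5.20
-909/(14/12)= -5454/7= -779.14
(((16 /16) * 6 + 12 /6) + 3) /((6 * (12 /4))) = 11 /18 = 0.61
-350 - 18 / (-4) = -691 / 2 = -345.50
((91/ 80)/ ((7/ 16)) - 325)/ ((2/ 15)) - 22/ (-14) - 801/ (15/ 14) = -110741/ 35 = -3164.03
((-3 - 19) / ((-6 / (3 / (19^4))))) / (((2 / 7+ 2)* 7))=11 / 2085136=0.00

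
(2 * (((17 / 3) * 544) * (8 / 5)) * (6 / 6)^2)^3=3239689670623232 / 3375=959908050555.03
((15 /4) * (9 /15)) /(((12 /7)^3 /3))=343 /256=1.34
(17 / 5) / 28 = 17 / 140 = 0.12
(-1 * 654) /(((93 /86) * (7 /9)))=-168732 /217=-777.57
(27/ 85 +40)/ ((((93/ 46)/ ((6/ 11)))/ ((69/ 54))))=3625766/ 260865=13.90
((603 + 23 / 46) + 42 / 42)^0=1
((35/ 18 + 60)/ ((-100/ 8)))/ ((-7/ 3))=223/ 105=2.12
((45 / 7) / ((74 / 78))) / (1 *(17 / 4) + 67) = 468 / 4921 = 0.10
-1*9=-9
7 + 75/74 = 593/74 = 8.01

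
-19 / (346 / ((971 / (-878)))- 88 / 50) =461225 / 7637424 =0.06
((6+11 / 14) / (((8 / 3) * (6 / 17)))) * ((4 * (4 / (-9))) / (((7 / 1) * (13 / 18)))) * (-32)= 81.13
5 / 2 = 2.50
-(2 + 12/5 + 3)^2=-1369/25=-54.76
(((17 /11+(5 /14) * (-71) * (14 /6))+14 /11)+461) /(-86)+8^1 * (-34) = -1570579 /5676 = -276.71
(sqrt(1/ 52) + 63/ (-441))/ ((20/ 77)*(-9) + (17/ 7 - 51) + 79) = -11/ 2163 + 11*sqrt(13)/ 8034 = -0.00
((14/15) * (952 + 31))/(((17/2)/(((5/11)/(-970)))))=-13762/272085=-0.05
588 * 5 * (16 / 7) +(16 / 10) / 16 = 67201 / 10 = 6720.10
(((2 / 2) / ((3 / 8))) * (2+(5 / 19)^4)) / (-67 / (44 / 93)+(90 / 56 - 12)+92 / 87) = -9334547376 / 263563145215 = -0.04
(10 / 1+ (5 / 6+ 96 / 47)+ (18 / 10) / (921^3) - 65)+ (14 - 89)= -1728784745147 / 13599188210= -127.12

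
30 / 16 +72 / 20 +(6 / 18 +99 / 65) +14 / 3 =6239 / 520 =12.00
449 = 449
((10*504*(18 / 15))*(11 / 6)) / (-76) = -2772 / 19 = -145.89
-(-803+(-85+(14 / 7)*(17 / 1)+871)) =-17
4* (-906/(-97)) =3624/97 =37.36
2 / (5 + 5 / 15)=3 / 8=0.38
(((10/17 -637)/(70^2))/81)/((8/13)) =-0.00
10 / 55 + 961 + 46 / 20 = 105983 / 110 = 963.48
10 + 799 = 809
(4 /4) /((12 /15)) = 1.25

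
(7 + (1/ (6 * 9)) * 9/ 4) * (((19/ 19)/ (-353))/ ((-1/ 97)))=16393/ 8472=1.93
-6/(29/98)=-588/29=-20.28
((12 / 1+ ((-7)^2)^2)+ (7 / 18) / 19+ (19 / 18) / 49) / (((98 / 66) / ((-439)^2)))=42862628377349 / 136857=313192809.85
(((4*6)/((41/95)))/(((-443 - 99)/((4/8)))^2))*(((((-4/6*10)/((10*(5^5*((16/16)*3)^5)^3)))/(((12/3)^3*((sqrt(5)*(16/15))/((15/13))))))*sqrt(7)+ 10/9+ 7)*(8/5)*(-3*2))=-11096/3011081+ 19*sqrt(35)/8126076043114453125000000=-0.00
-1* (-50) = 50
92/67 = 1.37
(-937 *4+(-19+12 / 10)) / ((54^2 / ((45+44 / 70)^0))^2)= -18829 / 42515280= -0.00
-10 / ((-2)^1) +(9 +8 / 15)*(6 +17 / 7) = 8962 / 105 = 85.35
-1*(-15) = 15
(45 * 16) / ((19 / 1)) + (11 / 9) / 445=2883809 / 76095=37.90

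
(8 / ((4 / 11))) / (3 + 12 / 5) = 110 / 27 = 4.07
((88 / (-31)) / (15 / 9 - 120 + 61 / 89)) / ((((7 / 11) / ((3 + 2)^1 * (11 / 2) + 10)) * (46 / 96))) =116305200 / 39194323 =2.97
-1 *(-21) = 21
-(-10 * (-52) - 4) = -516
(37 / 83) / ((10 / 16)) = 296 / 415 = 0.71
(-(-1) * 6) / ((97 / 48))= 288 / 97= 2.97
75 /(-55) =-1.36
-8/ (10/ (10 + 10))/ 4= -4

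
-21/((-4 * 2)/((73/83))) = 1533/664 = 2.31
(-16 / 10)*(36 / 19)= -288 / 95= -3.03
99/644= 0.15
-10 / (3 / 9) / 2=-15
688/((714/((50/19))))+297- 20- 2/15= 9475933/33915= 279.40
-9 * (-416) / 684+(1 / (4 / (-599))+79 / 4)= -2366 / 19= -124.53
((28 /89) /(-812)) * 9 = -0.00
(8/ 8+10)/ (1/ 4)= 44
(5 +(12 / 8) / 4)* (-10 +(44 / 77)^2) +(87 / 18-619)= -391703 / 588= -666.16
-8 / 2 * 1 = -4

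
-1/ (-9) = 1/ 9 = 0.11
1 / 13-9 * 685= -6164.92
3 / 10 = 0.30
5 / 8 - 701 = -5603 / 8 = -700.38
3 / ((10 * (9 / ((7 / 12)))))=7 / 360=0.02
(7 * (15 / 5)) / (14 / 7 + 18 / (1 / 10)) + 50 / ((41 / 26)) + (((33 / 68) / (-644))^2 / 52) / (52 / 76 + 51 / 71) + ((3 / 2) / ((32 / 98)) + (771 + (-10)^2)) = 638133958371039111 / 703242659065856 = 907.42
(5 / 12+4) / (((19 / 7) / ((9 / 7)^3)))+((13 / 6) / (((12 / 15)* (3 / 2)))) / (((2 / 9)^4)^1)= 44321499 / 59584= 743.85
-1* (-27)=27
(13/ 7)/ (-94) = -13/ 658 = -0.02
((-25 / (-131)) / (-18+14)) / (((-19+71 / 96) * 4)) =150 / 229643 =0.00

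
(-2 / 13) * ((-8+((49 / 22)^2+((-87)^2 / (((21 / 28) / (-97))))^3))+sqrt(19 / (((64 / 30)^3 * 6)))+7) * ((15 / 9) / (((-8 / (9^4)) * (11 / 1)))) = -4964906536076706085478565 / 276848+164025 * sqrt(95) / 146432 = -17933691180997175643.15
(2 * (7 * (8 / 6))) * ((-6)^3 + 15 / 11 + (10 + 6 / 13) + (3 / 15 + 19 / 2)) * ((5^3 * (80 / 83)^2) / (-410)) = 124588352000 / 121170621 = 1028.21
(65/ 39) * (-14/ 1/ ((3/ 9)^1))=-70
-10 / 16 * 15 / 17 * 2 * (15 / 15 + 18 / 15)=-2.43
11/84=0.13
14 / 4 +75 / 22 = 76 / 11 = 6.91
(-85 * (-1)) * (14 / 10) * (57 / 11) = 6783 / 11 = 616.64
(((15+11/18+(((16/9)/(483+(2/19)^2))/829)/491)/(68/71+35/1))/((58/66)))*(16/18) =20768082907496540/47292431160839229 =0.44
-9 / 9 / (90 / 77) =-77 / 90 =-0.86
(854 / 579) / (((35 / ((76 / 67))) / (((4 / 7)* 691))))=25627808 / 1357755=18.88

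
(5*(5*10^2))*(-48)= -120000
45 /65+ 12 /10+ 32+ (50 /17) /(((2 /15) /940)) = 22949951 /1105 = 20769.19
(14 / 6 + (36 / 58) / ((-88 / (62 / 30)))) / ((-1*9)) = -44381 / 172260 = -0.26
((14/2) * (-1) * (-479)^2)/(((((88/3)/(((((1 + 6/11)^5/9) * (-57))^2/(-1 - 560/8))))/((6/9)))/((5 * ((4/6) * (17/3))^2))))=1689014312031771455148635/14767446759154749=114374159.57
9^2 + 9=90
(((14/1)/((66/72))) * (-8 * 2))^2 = 7225344/121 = 59713.59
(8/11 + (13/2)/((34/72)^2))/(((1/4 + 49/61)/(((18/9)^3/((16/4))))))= 46348288/817003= 56.73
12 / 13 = 0.92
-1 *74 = -74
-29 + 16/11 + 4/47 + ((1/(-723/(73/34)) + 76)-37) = 146618471/12708894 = 11.54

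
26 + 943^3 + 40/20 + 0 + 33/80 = 67084946833/80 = 838561835.41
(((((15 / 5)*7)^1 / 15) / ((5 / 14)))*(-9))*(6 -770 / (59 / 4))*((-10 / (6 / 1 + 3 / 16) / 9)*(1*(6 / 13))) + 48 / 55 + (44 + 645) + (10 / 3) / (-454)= 5312438764 / 9575995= 554.77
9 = 9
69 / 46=3 / 2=1.50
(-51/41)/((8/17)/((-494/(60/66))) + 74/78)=-7066917/5384981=-1.31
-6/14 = -3/7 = -0.43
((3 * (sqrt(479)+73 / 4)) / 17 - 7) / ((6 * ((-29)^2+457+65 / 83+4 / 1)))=0.00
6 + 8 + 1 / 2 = 14.50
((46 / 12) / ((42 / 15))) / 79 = 115 / 6636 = 0.02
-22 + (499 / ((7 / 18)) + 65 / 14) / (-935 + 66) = -25971 / 1106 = -23.48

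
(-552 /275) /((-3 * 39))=184 /10725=0.02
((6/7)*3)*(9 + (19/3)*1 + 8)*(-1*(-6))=360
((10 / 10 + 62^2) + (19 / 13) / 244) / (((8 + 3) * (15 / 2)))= 4065453 / 87230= 46.61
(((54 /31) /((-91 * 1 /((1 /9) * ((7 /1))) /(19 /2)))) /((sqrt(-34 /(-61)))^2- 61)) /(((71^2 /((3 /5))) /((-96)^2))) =32044032 /12483708835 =0.00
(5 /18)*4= 10 /9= 1.11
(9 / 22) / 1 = 9 / 22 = 0.41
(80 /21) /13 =80 /273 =0.29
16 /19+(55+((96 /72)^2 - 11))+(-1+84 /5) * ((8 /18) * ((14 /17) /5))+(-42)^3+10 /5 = -5380727894 /72675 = -74038.22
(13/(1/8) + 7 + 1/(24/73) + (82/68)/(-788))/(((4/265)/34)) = 256875.41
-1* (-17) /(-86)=-17 /86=-0.20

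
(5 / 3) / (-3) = -5 / 9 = -0.56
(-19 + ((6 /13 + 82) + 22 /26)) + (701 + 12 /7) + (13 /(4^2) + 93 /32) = 2244397 /2912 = 770.74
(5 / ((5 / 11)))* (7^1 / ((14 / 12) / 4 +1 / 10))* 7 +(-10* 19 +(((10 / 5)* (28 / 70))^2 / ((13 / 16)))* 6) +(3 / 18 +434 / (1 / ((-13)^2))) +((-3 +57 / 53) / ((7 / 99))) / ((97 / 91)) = 35107794250507 / 471172650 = 74511.53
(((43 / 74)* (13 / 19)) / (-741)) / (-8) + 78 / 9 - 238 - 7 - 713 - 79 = -219767159 / 213712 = -1028.33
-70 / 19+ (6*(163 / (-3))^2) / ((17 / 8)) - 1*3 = 8070499 / 969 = 8328.69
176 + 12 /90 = 2642 /15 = 176.13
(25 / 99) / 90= 5 / 1782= 0.00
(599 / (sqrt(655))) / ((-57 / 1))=-599 *sqrt(655) / 37335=-0.41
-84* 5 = -420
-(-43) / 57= 0.75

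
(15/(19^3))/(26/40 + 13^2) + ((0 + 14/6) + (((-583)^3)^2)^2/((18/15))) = 19934016550694665300881503907352625885617/15515058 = 1284817404530145185463148000000000.00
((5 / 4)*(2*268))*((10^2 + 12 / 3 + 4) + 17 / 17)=73030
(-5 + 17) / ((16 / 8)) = 6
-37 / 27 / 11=-37 / 297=-0.12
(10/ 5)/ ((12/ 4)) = 2/ 3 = 0.67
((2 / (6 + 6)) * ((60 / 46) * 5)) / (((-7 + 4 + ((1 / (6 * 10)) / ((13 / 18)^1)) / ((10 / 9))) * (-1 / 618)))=6695000 / 29693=225.47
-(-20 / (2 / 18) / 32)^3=177.98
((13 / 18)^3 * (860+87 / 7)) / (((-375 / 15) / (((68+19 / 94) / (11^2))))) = -28672297823 / 3869434800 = -7.41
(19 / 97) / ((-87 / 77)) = -1463 / 8439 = -0.17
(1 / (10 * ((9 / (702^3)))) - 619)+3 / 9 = 57648788 / 15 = 3843252.53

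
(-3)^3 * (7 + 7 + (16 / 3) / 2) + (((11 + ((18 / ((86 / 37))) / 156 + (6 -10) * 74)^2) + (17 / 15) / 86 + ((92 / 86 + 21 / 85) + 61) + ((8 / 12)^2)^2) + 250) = 3010632324116029 / 34422906960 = 87460.14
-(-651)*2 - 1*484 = 818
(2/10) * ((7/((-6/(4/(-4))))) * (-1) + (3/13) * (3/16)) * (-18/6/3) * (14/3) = 4907/4680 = 1.05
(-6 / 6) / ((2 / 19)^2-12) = 0.08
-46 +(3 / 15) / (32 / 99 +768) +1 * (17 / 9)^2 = -1307151821 / 30805920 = -42.43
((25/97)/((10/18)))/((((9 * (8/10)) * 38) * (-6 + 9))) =25/44232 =0.00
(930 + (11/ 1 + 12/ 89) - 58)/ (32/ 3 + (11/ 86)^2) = 1743954612/ 21096115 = 82.67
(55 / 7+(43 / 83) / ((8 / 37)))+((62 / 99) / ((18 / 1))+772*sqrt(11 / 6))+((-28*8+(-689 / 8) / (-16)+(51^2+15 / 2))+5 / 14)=386*sqrt(66) / 3+159063515815 / 66261888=3445.82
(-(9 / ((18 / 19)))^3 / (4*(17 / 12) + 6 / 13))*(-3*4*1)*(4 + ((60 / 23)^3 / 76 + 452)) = 2227344711228 / 2907913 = 765959.89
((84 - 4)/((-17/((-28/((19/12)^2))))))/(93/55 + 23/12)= 212889600/14612197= 14.57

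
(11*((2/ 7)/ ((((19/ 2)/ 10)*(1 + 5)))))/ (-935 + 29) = -110/ 180747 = -0.00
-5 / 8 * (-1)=5 / 8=0.62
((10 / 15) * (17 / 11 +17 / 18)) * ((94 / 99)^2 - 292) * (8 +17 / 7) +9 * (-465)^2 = 1940985.87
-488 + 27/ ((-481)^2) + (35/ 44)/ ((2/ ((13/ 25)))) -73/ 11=-50332342309/ 101798840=-494.43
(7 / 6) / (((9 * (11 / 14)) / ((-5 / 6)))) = -245 / 1782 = -0.14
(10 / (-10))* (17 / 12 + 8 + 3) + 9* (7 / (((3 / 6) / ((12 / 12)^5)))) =113.58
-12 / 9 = -4 / 3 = -1.33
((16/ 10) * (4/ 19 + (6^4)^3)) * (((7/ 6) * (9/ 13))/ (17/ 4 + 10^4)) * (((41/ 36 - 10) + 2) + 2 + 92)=3632797212384368/ 148262985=24502388.19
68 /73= 0.93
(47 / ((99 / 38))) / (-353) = -0.05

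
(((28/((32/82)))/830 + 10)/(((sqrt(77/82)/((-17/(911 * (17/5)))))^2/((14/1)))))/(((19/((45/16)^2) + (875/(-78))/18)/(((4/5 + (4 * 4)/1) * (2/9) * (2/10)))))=0.00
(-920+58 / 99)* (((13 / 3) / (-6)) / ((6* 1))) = 591643 / 5346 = 110.67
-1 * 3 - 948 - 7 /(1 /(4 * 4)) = -1063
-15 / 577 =-0.03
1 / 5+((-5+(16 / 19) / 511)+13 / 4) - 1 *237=-46321319 / 194180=-238.55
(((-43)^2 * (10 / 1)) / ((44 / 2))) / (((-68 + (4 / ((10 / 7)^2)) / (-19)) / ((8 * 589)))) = -58150.34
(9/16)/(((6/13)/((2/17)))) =39/272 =0.14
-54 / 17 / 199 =-0.02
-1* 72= -72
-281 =-281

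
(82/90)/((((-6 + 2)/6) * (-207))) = 41/6210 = 0.01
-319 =-319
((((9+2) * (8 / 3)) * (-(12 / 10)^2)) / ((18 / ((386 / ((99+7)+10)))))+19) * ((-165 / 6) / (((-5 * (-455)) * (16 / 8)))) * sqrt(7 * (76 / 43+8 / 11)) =-0.28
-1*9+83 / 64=-7.70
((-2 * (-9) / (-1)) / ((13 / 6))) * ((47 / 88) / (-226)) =1269 / 64636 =0.02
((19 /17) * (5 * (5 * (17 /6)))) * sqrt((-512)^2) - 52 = 121444 /3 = 40481.33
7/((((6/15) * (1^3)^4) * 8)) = 35/16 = 2.19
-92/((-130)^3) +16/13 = 676023/549250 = 1.23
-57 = -57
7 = 7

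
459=459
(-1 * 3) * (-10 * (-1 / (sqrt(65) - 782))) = 30 * sqrt(65) / 611459+23460 / 611459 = 0.04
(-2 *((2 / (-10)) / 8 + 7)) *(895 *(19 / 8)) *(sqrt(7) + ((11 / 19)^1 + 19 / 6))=-7108269 / 64-948879 *sqrt(7) / 32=-189519.76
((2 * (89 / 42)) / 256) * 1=89 / 5376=0.02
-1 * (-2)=2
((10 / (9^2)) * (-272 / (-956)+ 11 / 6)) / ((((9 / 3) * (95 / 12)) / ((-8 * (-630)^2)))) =-476201600 / 13623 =-34955.71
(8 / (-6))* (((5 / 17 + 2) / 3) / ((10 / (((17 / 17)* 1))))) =-26 / 255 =-0.10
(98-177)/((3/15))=-395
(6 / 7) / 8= 0.11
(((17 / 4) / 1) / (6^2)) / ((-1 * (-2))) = 0.06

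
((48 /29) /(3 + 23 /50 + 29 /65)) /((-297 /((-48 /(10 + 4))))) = 83200 /17008761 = 0.00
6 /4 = 3 /2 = 1.50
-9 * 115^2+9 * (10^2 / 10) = -118935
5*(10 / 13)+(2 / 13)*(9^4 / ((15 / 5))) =4424 / 13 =340.31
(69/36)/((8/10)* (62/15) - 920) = -0.00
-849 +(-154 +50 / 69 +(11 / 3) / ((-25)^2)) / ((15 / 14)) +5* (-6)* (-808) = 5012838889 / 215625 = 23247.95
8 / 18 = 4 / 9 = 0.44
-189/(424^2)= -189/179776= -0.00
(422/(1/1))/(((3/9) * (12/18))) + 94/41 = 77953/41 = 1901.29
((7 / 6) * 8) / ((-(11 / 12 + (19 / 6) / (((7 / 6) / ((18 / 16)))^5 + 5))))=-524365744 / 80198021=-6.54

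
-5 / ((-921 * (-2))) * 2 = -5 / 921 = -0.01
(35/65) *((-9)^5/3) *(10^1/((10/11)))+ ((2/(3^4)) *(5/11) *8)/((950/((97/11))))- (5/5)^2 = -1411171296292/12104235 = -116584.92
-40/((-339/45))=600/113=5.31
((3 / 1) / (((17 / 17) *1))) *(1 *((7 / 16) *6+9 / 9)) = 10.88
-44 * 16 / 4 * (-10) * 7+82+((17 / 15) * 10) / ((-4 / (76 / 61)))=12398.47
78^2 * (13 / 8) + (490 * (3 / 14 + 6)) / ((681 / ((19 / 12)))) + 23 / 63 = 565973215 / 57204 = 9893.94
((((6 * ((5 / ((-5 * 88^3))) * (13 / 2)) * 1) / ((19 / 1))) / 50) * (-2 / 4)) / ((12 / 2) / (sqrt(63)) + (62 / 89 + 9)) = 6989437 / 2236415761254400 - 102973 * sqrt(7) / 1118207880627200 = 0.00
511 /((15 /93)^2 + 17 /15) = 7366065 /16712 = 440.77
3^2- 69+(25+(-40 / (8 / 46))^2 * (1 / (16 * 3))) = 12805 / 12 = 1067.08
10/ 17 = 0.59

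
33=33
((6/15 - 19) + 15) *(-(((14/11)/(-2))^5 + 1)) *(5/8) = 324549/161051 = 2.02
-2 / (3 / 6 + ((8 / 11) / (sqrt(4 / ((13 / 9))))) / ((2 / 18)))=484 / 7367 - 1056 * sqrt(13) / 7367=-0.45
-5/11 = -0.45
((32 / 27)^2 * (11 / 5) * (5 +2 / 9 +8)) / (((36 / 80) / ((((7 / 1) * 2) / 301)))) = 10723328 / 2539107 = 4.22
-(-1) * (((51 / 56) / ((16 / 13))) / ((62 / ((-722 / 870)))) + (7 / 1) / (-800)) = -751313 / 40275200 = -0.02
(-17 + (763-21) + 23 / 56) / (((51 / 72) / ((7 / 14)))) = 121869 / 238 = 512.05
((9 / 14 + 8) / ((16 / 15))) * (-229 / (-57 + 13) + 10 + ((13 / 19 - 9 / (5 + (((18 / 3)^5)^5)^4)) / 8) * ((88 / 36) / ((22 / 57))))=18671437935492338951927097403960318724813731530498004631906282378861247367710112685 / 146343371664015882965658619843404951800320191145941891225648120466767359690933344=127.59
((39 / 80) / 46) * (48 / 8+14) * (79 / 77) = 3081 / 14168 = 0.22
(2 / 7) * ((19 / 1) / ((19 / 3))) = 6 / 7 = 0.86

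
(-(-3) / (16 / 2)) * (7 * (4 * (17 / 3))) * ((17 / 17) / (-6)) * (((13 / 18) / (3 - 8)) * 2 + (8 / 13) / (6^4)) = 2.86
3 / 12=1 / 4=0.25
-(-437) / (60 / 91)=39767 / 60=662.78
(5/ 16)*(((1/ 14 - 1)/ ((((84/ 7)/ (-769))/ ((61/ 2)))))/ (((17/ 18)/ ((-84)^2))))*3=1728831195/ 136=12711994.08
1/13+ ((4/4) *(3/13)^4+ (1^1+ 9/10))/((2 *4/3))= 1806167/2284880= 0.79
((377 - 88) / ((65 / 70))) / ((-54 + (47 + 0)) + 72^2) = 0.06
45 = 45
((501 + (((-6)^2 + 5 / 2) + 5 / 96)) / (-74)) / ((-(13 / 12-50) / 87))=-4506339 / 347504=-12.97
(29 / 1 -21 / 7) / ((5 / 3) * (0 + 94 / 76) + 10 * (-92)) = -2964 / 104645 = -0.03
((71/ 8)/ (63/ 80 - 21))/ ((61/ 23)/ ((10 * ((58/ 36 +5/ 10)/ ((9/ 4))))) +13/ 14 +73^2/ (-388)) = 1203847600/ 34335385161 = 0.04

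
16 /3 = 5.33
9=9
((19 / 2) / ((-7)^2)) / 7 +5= 3449 / 686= 5.03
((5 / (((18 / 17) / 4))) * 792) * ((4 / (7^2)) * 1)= 59840 / 49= 1221.22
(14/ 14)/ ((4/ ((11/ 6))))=11/ 24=0.46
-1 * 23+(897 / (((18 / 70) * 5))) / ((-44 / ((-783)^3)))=334913966285 / 44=7611681051.93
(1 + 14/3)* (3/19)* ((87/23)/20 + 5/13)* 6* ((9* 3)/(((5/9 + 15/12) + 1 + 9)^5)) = 8402107719168/23168105517578125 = 0.00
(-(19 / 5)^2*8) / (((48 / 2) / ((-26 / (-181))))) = -9386 / 13575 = -0.69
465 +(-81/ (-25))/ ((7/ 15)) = 16518/ 35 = 471.94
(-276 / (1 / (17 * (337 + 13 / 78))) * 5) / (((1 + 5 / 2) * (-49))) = 2259980 / 49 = 46122.04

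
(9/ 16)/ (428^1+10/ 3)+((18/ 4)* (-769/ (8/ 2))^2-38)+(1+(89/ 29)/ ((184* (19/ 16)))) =166283.30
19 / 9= 2.11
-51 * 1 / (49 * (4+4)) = -51 / 392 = -0.13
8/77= 0.10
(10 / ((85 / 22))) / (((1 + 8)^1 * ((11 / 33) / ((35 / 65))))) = 308 / 663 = 0.46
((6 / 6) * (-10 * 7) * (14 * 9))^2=77792400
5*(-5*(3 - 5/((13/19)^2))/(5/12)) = 77880/169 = 460.83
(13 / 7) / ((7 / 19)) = 247 / 49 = 5.04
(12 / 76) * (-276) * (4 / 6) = -552 / 19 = -29.05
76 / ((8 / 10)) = 95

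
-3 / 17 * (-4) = 12 / 17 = 0.71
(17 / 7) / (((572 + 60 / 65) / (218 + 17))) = 51935 / 52136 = 1.00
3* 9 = 27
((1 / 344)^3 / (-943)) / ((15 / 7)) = -7 / 575808775680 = -0.00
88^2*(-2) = -15488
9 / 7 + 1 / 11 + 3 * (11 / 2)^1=2753 / 154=17.88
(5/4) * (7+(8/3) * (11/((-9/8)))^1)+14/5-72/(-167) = -1858741/90180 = -20.61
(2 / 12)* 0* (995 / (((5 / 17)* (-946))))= 0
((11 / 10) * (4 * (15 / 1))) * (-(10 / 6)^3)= -2750 / 9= -305.56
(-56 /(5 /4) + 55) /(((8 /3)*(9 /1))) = 17 /40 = 0.42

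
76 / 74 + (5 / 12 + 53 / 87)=8811 / 4292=2.05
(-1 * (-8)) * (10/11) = 80/11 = 7.27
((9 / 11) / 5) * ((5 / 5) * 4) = 36 / 55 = 0.65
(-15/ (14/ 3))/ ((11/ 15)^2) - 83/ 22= -8258/ 847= -9.75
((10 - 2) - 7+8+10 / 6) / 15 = 32 / 45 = 0.71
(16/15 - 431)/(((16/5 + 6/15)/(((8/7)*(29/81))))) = -748084/15309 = -48.87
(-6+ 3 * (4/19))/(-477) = 34/3021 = 0.01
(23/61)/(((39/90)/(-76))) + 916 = 673948/793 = 849.87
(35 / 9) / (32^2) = 35 / 9216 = 0.00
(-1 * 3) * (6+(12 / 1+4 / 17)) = -930 / 17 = -54.71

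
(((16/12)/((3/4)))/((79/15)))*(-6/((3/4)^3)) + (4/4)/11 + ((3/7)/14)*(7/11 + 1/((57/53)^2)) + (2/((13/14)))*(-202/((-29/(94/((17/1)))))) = 208254407103520/2659972177863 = 78.29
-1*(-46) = 46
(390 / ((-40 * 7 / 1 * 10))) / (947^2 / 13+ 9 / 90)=-0.00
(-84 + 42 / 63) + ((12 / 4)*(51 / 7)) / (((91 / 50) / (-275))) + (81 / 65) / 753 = -3385.92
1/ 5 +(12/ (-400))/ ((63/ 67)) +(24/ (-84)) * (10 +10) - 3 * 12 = -87247/ 2100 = -41.55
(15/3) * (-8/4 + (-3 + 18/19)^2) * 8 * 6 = 191760/361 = 531.19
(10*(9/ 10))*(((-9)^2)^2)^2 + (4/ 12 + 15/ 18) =2324522941/ 6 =387420490.17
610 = 610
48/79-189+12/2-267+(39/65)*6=-176088/395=-445.79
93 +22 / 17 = 1603 / 17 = 94.29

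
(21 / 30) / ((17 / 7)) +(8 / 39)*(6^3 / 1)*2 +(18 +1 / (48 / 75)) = 108.47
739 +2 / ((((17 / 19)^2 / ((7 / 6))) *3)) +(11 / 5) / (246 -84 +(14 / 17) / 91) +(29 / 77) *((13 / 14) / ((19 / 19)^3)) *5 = 741.73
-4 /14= -2 /7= -0.29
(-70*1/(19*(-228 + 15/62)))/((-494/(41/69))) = -88970/4572619857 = -0.00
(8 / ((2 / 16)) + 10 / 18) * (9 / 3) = 581 / 3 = 193.67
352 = 352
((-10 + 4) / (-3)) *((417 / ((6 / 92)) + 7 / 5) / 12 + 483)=20319 / 10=2031.90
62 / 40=31 / 20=1.55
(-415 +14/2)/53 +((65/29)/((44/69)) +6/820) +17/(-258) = -7586125607/1788422460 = -4.24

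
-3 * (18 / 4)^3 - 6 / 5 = -10983 / 40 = -274.58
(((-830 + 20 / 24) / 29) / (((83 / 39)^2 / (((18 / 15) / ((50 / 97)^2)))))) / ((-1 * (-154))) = -2847906711 / 15383137000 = -0.19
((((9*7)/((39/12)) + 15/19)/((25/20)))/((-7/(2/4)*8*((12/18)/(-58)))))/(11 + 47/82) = 17774361/16408210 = 1.08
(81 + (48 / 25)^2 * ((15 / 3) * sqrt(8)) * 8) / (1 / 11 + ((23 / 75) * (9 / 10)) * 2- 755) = -45056 * sqrt(2) / 115249- 12375 / 115249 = -0.66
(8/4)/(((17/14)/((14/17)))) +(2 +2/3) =4.02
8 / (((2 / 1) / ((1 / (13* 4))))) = 0.08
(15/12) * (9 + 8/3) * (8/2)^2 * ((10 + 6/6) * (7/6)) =26950/9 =2994.44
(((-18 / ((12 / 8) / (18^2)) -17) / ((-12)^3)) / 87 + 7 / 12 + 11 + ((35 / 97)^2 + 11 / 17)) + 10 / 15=313886993377 / 24046694208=13.05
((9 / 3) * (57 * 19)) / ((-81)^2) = 361 / 729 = 0.50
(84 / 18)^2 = 196 / 9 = 21.78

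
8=8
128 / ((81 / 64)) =8192 / 81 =101.14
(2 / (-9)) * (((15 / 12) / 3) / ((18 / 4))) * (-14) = 70 / 243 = 0.29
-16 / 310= -8 / 155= -0.05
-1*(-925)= 925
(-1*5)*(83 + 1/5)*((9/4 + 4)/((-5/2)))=1040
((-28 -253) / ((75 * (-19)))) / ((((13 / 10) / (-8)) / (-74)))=332704 / 3705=89.80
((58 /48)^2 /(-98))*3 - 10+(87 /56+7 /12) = -148793 /18816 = -7.91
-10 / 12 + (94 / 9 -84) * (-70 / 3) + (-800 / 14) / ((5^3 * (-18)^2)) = 9726667 / 5670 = 1715.46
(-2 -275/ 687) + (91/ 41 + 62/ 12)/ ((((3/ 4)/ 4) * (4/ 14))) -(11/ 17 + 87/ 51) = 191232169/ 1436517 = 133.12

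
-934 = -934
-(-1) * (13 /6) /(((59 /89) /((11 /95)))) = 12727 /33630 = 0.38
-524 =-524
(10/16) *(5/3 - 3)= -5/6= -0.83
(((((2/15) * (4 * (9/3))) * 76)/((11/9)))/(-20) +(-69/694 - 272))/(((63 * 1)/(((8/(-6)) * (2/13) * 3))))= 16270636/6011775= 2.71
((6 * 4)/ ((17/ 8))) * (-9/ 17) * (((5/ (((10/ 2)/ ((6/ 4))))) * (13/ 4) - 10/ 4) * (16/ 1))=-65664/ 289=-227.21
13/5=2.60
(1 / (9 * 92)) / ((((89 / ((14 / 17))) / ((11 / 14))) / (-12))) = -11 / 104397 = -0.00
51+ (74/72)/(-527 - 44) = 1048319/20556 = 51.00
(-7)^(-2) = 1/49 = 0.02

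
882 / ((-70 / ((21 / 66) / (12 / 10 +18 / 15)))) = -147 / 88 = -1.67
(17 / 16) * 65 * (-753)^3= -29486771474.06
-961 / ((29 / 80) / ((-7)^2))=-3767120 / 29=-129900.69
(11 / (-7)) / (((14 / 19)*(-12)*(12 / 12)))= 0.18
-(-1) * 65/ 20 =13/ 4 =3.25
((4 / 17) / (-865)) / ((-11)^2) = -4 / 1779305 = -0.00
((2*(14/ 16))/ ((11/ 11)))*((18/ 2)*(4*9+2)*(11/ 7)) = 1881/ 2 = 940.50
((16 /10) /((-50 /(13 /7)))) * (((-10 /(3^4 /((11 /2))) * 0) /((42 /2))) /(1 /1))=0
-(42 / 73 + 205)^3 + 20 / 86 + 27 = -145327814290842 / 16727731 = -8687837.84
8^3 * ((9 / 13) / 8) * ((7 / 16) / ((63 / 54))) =216 / 13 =16.62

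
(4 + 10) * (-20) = -280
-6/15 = -0.40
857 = 857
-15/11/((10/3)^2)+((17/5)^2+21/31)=413111/34100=12.11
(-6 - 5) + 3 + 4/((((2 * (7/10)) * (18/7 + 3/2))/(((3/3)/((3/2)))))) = -1288/171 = -7.53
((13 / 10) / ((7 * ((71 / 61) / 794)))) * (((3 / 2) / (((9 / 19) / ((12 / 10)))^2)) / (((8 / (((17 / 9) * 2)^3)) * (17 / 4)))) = 262759680872 / 135867375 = 1933.94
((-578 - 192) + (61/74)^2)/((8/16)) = -4212799/2738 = -1538.64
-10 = -10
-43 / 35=-1.23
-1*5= -5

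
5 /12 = 0.42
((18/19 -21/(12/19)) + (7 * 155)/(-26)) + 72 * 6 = 357.97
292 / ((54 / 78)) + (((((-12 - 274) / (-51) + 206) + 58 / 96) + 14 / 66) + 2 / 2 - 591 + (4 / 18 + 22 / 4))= 149373 / 2992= 49.92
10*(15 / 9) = 50 / 3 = 16.67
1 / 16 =0.06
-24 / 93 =-8 / 31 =-0.26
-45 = -45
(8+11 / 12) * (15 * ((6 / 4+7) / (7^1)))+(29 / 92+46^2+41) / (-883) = 159.97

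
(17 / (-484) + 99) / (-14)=-47899 / 6776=-7.07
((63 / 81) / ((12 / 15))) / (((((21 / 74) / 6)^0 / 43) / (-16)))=-6020 / 9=-668.89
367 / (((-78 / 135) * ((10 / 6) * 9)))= -1101 / 26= -42.35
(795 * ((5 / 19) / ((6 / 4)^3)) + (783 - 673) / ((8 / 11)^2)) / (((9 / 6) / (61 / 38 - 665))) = -4137651205 / 34656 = -119392.06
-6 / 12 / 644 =-1 / 1288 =-0.00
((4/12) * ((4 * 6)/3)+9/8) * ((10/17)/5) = 91/204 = 0.45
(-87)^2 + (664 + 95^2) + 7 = 17265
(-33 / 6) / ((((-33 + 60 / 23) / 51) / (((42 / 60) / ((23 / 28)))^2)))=897974 / 133975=6.70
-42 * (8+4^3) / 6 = -504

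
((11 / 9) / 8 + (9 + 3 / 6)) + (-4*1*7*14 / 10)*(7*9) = -885581 / 360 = -2459.95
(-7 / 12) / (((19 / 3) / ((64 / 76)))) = -28 / 361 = -0.08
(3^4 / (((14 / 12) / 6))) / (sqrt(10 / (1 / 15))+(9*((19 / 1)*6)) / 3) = 166212 / 136283 - 2430*sqrt(6) / 136283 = 1.18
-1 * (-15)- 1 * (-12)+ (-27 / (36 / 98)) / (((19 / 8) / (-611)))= 359781 / 19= 18935.84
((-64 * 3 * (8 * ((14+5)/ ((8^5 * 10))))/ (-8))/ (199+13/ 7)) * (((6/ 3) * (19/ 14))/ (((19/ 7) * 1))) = 21/ 378880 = 0.00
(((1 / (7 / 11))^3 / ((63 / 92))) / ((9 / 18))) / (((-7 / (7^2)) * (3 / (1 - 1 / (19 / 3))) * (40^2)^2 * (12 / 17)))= -520421 / 42230160000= -0.00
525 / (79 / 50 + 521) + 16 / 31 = 1231814 / 809999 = 1.52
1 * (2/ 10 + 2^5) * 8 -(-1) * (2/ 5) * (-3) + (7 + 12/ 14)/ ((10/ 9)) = 18443/ 70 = 263.47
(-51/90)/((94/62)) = -527/1410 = -0.37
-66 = -66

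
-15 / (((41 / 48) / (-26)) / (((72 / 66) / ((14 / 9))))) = 1010880 / 3157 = 320.20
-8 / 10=-4 / 5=-0.80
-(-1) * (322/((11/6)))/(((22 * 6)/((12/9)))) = 644/363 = 1.77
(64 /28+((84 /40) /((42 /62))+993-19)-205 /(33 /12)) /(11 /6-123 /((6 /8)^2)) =-2090181 /500885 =-4.17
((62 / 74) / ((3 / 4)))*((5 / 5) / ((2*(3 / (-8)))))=-496 / 333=-1.49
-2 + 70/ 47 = -24/ 47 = -0.51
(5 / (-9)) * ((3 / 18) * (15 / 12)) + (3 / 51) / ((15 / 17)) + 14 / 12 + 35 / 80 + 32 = 72479 / 2160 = 33.56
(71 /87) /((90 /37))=0.34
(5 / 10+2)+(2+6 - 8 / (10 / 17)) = -31 / 10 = -3.10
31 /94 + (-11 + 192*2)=35093 /94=373.33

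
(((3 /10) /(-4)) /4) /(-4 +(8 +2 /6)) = -9 /2080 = -0.00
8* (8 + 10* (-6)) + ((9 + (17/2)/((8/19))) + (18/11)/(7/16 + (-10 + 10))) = -471945/1232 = -383.07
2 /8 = 1 /4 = 0.25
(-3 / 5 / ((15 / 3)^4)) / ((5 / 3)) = -9 / 15625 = -0.00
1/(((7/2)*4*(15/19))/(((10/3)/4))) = 19/252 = 0.08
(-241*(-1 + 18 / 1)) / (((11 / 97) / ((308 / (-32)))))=2781863 / 8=347732.88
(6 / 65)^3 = 0.00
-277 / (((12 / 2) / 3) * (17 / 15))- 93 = -7317 / 34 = -215.21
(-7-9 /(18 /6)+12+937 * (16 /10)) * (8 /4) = 15012 /5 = 3002.40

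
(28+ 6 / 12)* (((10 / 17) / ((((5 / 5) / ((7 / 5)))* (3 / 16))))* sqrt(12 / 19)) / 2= 112* sqrt(57) / 17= 49.74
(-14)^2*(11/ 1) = 2156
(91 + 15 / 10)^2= 34225 / 4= 8556.25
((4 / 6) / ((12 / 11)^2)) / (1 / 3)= 121 / 72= 1.68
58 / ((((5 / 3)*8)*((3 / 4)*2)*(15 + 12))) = 29 / 270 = 0.11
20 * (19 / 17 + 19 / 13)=11400 / 221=51.58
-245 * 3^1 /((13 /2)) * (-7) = 10290 /13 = 791.54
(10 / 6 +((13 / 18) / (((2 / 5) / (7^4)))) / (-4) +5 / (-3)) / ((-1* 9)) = 156065 / 1296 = 120.42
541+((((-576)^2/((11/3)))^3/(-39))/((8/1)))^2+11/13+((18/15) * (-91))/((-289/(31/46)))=56100990500518040983775441637325245627/9950353242115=5638090340659451795831994.00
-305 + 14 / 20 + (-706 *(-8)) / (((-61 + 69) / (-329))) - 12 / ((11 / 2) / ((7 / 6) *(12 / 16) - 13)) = -25580703 / 110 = -232551.85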